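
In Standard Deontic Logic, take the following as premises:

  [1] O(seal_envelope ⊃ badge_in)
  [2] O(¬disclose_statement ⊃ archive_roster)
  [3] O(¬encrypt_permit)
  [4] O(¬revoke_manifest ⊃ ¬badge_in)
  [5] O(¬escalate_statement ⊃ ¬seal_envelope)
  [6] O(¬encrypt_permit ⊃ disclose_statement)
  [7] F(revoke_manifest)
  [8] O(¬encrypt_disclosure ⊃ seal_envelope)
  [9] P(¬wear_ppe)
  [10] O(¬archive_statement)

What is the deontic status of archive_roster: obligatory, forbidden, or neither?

Neither

Premise 2 is O(¬disclose_statement ⊃ archive_roster), but O(¬disclose_statement) is not derivable from the premises, so it does not yield O(archive_roster).
No premise or chain of K-axiom applications forces O(archive_roster), and none forces O(¬archive_roster). So archive_roster is neither obligatory nor forbidden under these norms.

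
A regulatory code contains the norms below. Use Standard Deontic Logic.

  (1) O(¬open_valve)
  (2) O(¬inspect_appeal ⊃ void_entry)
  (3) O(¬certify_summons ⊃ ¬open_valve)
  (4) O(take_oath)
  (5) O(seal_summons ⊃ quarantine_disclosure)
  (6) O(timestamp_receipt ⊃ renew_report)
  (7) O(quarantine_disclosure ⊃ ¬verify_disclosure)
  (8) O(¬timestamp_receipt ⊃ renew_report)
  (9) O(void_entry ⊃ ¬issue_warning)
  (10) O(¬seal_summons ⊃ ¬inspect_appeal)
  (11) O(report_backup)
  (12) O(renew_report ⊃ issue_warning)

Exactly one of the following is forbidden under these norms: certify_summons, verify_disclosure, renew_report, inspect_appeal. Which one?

Premises 8 and 6 are O(¬timestamp_receipt ⊃ renew_report) and O(timestamp_receipt ⊃ renew_report); every ideal world satisfies ¬timestamp_receipt or timestamp_receipt, so in either case renew_report holds — hence O(renew_report).
With premise 12, O(renew_report ⊃ issue_warning), the K-axiom yields O(issue_warning).
Premise 9 is O(void_entry ⊃ ¬issue_warning); contrapositively O(issue_warning ⊃ ¬void_entry). Since O(issue_warning) holds, K gives O(¬void_entry).
Premise 2, O(¬inspect_appeal ⊃ void_entry), contraposes to O(¬void_entry ⊃ inspect_appeal); with O(¬void_entry) we get O(inspect_appeal).
Premise 10, O(¬seal_summons ⊃ ¬inspect_appeal), contraposes to O(inspect_appeal ⊃ seal_summons); with O(inspect_appeal) we get O(seal_summons).
From O(seal_summons) and premise 5, O(seal_summons ⊃ quarantine_disclosure), we obtain O(quarantine_disclosure).
With premise 7, O(quarantine_disclosure ⊃ ¬verify_disclosure), the K-axiom yields O(¬verify_disclosure).
So O(¬verify_disclosure) holds, i.e. verify_disclosure is forbidden. None of the other listed options is forbidden under the premises.

verify_disclosure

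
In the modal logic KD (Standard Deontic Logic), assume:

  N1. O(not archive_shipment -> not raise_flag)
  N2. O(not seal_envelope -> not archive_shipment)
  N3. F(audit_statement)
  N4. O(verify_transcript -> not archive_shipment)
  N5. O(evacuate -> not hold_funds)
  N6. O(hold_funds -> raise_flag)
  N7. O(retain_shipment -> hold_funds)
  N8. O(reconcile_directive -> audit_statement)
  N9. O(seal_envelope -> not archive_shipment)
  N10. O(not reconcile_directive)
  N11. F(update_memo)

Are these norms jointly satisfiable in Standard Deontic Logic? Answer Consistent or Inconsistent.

Consistent

Premise 8 is O(reconcile_directive -> audit_statement), but O(reconcile_directive) is not derivable from the premises, so it does not yield O(audit_statement).
So O(audit_statement) is not derivable, and the apparent clash with O(not audit_statement) does not arise.
A world satisfying every obligation exists (e.g. archive_shipment=false, audit_statement=false, evacuate=false, hold_funds=false, raise_flag=false, reconcile_directive=false, retain_shipment=false, seal_envelope=false, update_memo=false, verify_transcript=false); no atom is both obligatory and forbidden, so the set is consistent.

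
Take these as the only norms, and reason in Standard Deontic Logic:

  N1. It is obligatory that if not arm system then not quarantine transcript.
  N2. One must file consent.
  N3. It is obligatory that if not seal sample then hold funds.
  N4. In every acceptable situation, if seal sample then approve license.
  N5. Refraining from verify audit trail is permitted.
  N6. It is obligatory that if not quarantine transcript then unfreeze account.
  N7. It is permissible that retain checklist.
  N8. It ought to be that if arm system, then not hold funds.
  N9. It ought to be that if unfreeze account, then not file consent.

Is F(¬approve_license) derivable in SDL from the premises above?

Yes

Premise 2 states O(file_consent) outright.
Premise 9 is O(unfreeze_account → ¬file_consent); contrapositively O(file_consent → ¬unfreeze_account). Since O(file_consent) holds, K gives O(¬unfreeze_account).
Premise 6, O(¬quarantine_transcript → unfreeze_account), contraposes to O(¬unfreeze_account → quarantine_transcript); with O(¬unfreeze_account) we get O(quarantine_transcript).
Premise 1, O(¬arm_system → ¬quarantine_transcript), contraposes to O(quarantine_transcript → arm_system); with O(quarantine_transcript) we get O(arm_system).
Applying K to premise 8 (O(arm_system → ¬hold_funds)) and O(arm_system) yields O(¬hold_funds).
Premise 3, O(¬seal_sample → hold_funds), contraposes to O(¬hold_funds → seal_sample); with O(¬hold_funds) we get O(seal_sample).
Premise 4 is O(seal_sample → approve_license); since O(seal_sample), deontic closure gives O(approve_license).
Premises 5, 7 do not contribute to this derivation.
So O(approve_license) holds, i.e. F(¬approve_license). The claim follows.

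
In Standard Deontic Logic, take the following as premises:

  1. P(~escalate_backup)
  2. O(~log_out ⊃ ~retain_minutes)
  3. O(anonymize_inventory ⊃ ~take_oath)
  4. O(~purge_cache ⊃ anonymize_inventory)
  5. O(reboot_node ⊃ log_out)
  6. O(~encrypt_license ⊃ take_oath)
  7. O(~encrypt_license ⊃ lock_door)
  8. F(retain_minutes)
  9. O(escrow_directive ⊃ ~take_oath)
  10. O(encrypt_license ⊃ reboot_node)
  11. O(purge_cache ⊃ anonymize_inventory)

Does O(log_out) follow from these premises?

By case analysis on ~purge_cache: premise 4 gives O(~purge_cache ⊃ anonymize_inventory) and premise 11 gives O(purge_cache ⊃ anonymize_inventory), so O(anonymize_inventory) either way.
From O(anonymize_inventory) and premise 3, O(anonymize_inventory ⊃ ~take_oath), we obtain O(~take_oath).
Premise 6 is O(~encrypt_license ⊃ take_oath); contrapositively O(~take_oath ⊃ encrypt_license). Since O(~take_oath) holds, K gives O(encrypt_license).
From O(encrypt_license) and premise 10, O(encrypt_license ⊃ reboot_node), we obtain O(reboot_node).
Premise 5 is O(reboot_node ⊃ log_out); since O(reboot_node), deontic closure gives O(log_out).
Premises 1, 2, 7, 8, 9 do not contribute to this derivation.
So O(log_out) follows.

Yes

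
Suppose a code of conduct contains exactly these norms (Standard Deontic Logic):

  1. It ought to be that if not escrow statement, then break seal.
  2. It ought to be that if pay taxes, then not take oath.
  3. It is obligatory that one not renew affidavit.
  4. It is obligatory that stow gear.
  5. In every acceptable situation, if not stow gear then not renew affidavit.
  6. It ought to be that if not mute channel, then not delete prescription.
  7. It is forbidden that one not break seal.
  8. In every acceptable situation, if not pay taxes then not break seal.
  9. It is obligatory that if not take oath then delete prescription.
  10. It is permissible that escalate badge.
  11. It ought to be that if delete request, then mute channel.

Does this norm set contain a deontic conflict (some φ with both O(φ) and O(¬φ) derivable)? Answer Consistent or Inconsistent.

Premise 5 is O(¬stow_gear → ¬renew_affidavit); even if O(¬renew_affidavit) held, inferring O(¬stow_gear) would be affirming the consequent — invalid.
So O(¬stow_gear) is not derivable, and the apparent clash with O(stow_gear) does not arise.
A world satisfying every obligation exists (e.g. break_seal=true, delete_prescription=true, delete_request=false, escalate_badge=false, escrow_statement=false, mute_channel=true, pay_taxes=true, renew_affidavit=false, stow_gear=true, take_oath=false); no atom is both obligatory and forbidden, so the set is consistent.

Consistent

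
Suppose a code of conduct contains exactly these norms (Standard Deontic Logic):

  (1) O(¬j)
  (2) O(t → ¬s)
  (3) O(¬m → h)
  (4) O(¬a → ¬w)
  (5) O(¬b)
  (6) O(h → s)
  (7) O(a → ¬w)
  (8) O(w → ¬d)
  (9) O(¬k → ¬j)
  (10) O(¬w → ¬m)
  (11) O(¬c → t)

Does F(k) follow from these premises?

No

Premise 9 is O(¬k → ¬j); even if O(¬j) held, inferring O(¬k) would be affirming the consequent — invalid.
No other premise forces O(¬k). An ideal world satisfying every premise can still have k true, so F(k) is not derivable.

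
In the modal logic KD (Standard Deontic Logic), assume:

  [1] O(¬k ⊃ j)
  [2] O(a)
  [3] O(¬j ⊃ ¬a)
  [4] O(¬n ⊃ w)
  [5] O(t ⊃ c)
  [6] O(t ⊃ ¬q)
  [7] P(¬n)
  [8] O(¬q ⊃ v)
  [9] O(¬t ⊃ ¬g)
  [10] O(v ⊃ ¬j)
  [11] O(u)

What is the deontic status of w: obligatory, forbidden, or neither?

Premise 4 is O(¬n ⊃ w), but O(¬n) is not derivable from the premises (the permission P(¬n) asserts only ¬O(n), not O(¬n)), so it does not yield O(w).
No premise or chain of K-axiom applications forces O(w), and none forces O(¬w). So w is neither obligatory nor forbidden under these norms.

Neither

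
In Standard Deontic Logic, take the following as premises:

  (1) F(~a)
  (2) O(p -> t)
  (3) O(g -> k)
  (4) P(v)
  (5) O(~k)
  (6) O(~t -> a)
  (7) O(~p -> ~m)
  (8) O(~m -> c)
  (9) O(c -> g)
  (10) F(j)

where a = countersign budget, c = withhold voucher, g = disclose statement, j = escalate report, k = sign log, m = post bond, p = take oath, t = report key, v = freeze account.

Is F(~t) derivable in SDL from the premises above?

From premise 5 we have O(~k).
Premise 3, O(g -> k), contraposes to O(~k -> ~g); with O(~k) we get O(~g).
Premise 9 is O(c -> g); contrapositively O(~g -> ~c). Since O(~g) holds, K gives O(~c).
The contrapositive of premise 8 (O(~m -> c)) is O(~c -> m), and O(~c) is already established, so O(m).
Premise 7, O(~p -> ~m), contraposes to O(m -> p); with O(m) we get O(p).
Premise 2 is O(p -> t); since O(p), deontic closure gives O(t).
Premises 1, 4, 6, 10 do not contribute to this derivation.
So O(t) holds, i.e. F(~t). The claim follows.

Yes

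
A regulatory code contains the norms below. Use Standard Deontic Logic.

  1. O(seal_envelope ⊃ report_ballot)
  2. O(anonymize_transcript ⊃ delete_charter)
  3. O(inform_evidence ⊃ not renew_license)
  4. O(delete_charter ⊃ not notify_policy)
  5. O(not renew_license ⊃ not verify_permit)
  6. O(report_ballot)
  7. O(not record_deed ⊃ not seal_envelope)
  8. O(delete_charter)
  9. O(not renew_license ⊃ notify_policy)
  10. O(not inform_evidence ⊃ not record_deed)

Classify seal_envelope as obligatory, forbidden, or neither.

Forbidden

Premise 8 gives O(delete_charter).
From O(delete_charter) and premise 4, O(delete_charter ⊃ not notify_policy), we obtain O(not notify_policy).
Premise 9 is O(not renew_license ⊃ notify_policy); contrapositively O(not notify_policy ⊃ renew_license). Since O(not notify_policy) holds, K gives O(renew_license).
Premise 3 is O(inform_evidence ⊃ not renew_license); contrapositively O(renew_license ⊃ not inform_evidence). Since O(renew_license) holds, K gives O(not inform_evidence).
Applying K to premise 10 (O(not inform_evidence ⊃ not record_deed)) and O(not inform_evidence) yields O(not record_deed).
Premise 7 is O(not record_deed ⊃ not seal_envelope); since O(not record_deed), deontic closure gives O(not seal_envelope).
Premises 1, 2, 5, 6 do not contribute to this derivation.
Thus O(not seal_envelope), which is F(seal_envelope): seal_envelope is forbidden.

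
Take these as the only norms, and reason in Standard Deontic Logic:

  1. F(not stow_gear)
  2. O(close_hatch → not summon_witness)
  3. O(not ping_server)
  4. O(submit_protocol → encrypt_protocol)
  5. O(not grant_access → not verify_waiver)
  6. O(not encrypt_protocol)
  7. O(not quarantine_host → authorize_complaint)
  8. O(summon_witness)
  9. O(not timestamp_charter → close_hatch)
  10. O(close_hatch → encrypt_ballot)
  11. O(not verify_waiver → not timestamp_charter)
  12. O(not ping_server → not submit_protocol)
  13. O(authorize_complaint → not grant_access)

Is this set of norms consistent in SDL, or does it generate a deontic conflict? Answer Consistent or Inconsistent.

Consistent

Premise 4 is O(submit_protocol → encrypt_protocol), but O(submit_protocol) is not derivable from the premises, so it does not yield O(encrypt_protocol).
So O(encrypt_protocol) is not derivable, and the apparent clash with O(not encrypt_protocol) does not arise.
A world satisfying every obligation exists (e.g. authorize_complaint=false, close_hatch=false, encrypt_ballot=false, encrypt_protocol=false, grant_access=true, ping_server=false, quarantine_host=true, stow_gear=true, submit_protocol=false, summon_witness=true, timestamp_charter=true, verify_waiver=true); no atom is both obligatory and forbidden, so the set is consistent.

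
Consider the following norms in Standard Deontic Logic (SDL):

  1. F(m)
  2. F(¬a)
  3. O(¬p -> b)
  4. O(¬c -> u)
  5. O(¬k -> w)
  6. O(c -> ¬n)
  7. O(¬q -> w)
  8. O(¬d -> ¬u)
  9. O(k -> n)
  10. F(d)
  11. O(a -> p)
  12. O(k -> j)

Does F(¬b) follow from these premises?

Premise 3 is O(¬p -> b), but O(¬p) is not derivable from the premises, so it does not yield O(b).
No other premise forces O(b). An ideal world satisfying every premise can still have ¬b true, so F(¬b) is not derivable.

No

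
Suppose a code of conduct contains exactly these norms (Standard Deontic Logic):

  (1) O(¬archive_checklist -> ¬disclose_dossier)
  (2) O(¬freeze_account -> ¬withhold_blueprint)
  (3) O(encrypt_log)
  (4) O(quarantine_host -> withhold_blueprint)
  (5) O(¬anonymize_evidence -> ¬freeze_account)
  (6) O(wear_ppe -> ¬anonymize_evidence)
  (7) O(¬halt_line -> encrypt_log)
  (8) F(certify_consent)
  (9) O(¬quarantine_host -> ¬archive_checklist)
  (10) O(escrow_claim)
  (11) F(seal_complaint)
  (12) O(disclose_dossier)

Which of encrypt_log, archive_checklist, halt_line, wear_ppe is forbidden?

Premise 12 states O(disclose_dossier) outright.
Premise 1, O(¬archive_checklist -> ¬disclose_dossier), contraposes to O(disclose_dossier -> archive_checklist); with O(disclose_dossier) we get O(archive_checklist).
Premise 9 is O(¬quarantine_host -> ¬archive_checklist); contrapositively O(archive_checklist -> quarantine_host). Since O(archive_checklist) holds, K gives O(quarantine_host).
With premise 4, O(quarantine_host -> withhold_blueprint), the K-axiom yields O(withhold_blueprint).
Premise 2, O(¬freeze_account -> ¬withhold_blueprint), contraposes to O(withhold_blueprint -> freeze_account); with O(withhold_blueprint) we get O(freeze_account).
Premise 5, O(¬anonymize_evidence -> ¬freeze_account), contraposes to O(freeze_account -> anonymize_evidence); with O(freeze_account) we get O(anonymize_evidence).
The contrapositive of premise 6 (O(wear_ppe -> ¬anonymize_evidence)) is O(anonymize_evidence -> ¬wear_ppe), and O(anonymize_evidence) is already established, so O(¬wear_ppe).
So O(¬wear_ppe) holds, i.e. wear_ppe is forbidden. None of the other listed options is forbidden under the premises.

wear_ppe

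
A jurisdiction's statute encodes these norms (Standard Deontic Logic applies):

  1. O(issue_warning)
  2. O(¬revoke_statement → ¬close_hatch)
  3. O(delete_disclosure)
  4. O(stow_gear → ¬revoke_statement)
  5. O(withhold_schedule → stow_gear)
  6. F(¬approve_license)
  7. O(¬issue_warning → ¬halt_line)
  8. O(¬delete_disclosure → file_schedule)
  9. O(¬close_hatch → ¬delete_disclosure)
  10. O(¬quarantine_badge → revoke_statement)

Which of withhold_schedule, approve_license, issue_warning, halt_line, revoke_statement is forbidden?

withhold_schedule

Premise 3 gives O(delete_disclosure).
Premise 9, O(¬close_hatch → ¬delete_disclosure), contraposes to O(delete_disclosure → close_hatch); with O(delete_disclosure) we get O(close_hatch).
Premise 2, O(¬revoke_statement → ¬close_hatch), contraposes to O(close_hatch → revoke_statement); with O(close_hatch) we get O(revoke_statement).
The contrapositive of premise 4 (O(stow_gear → ¬revoke_statement)) is O(revoke_statement → ¬stow_gear), and O(revoke_statement) is already established, so O(¬stow_gear).
Premise 5 is O(withhold_schedule → stow_gear); contrapositively O(¬stow_gear → ¬withhold_schedule). Since O(¬stow_gear) holds, K gives O(¬withhold_schedule).
So O(¬withhold_schedule) holds, i.e. withhold_schedule is forbidden. None of the other listed options is forbidden under the premises.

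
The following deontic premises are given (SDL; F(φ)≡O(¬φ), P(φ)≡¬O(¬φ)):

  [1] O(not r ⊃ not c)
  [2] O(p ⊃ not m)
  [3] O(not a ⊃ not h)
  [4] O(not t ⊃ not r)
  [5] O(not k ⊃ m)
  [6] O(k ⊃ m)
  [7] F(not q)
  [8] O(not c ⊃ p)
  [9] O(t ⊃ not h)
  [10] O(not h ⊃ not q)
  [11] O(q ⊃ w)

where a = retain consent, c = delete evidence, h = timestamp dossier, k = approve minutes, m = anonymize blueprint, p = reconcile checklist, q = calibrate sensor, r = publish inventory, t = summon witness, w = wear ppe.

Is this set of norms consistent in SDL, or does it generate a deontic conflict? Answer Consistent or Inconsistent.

Inconsistent

By case analysis on k: premise 6 gives O(k ⊃ m) and premise 5 gives O(not k ⊃ m), so O(m) either way.
Premise 2, O(p ⊃ not m), contraposes to O(m ⊃ not p); with O(m) we get O(not p).
Premise 8 is O(not c ⊃ p); contrapositively O(not p ⊃ c). Since O(not p) holds, K gives O(c).
Premise 1, O(not r ⊃ not c), contraposes to O(c ⊃ r); with O(c) we get O(r).
Premise 4, O(not t ⊃ not r), contraposes to O(r ⊃ t); with O(r) we get O(t).
From O(t) and premise 9, O(t ⊃ not h), we obtain O(not h).
With premise 10, O(not h ⊃ not q), the K-axiom yields O(not q).
Yet premise 7 is F(not q), i.e. O(q).
We now have both O(not q) and O(q) — q is simultaneously obligatory and forbidden, violating the D-axiom.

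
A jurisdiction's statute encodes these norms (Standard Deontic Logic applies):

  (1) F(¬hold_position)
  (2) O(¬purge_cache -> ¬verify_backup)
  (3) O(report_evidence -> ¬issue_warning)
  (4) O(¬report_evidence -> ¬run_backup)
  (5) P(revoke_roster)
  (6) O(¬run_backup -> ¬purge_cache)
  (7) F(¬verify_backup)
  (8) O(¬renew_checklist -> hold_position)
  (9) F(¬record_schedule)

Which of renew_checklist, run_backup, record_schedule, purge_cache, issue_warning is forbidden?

issue_warning

Premise 7, F(¬verify_backup), is equivalent to O(verify_backup).
Premise 2, O(¬purge_cache -> ¬verify_backup), contraposes to O(verify_backup -> purge_cache); with O(verify_backup) we get O(purge_cache).
Premise 6, O(¬run_backup -> ¬purge_cache), contraposes to O(purge_cache -> run_backup); with O(purge_cache) we get O(run_backup).
Premise 4 is O(¬report_evidence -> ¬run_backup); contrapositively O(run_backup -> report_evidence). Since O(run_backup) holds, K gives O(report_evidence).
Premise 3 is O(report_evidence -> ¬issue_warning); since O(report_evidence), deontic closure gives O(¬issue_warning).
So O(¬issue_warning) holds, i.e. issue_warning is forbidden. None of the other listed options is forbidden under the premises.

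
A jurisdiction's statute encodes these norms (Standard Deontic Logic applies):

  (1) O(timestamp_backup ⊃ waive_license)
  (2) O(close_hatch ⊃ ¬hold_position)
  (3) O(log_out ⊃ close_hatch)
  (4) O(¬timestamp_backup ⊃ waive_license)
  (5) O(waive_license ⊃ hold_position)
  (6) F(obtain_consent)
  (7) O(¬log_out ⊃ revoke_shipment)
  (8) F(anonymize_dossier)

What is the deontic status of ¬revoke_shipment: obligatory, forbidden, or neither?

Forbidden

By case analysis on ¬timestamp_backup: premise 4 gives O(¬timestamp_backup ⊃ waive_license) and premise 1 gives O(timestamp_backup ⊃ waive_license), so O(waive_license) either way.
From O(waive_license) and premise 5, O(waive_license ⊃ hold_position), we obtain O(hold_position).
The contrapositive of premise 2 (O(close_hatch ⊃ ¬hold_position)) is O(hold_position ⊃ ¬close_hatch), and O(hold_position) is already established, so O(¬close_hatch).
Premise 3 is O(log_out ⊃ close_hatch); contrapositively O(¬close_hatch ⊃ ¬log_out). Since O(¬close_hatch) holds, K gives O(¬log_out).
Premise 7 is O(¬log_out ⊃ revoke_shipment); since O(¬log_out), deontic closure gives O(revoke_shipment).
Premises 6, 8 do not contribute to this derivation.
Thus O(revoke_shipment), which is F(¬revoke_shipment): ¬revoke_shipment is forbidden.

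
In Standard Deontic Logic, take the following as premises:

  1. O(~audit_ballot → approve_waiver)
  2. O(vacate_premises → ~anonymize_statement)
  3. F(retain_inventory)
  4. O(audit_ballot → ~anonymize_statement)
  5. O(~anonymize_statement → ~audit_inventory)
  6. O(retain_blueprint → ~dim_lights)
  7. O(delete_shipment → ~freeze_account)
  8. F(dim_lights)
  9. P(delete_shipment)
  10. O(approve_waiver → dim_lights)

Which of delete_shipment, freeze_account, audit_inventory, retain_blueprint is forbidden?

Premise 8, F(dim_lights), is equivalent to O(~dim_lights).
The contrapositive of premise 10 (O(approve_waiver → dim_lights)) is O(~dim_lights → ~approve_waiver), and O(~dim_lights) is already established, so O(~approve_waiver).
Premise 1 is O(~audit_ballot → approve_waiver); contrapositively O(~approve_waiver → audit_ballot). Since O(~approve_waiver) holds, K gives O(audit_ballot).
Applying K to premise 4 (O(audit_ballot → ~anonymize_statement)) and O(audit_ballot) yields O(~anonymize_statement).
From O(~anonymize_statement) and premise 5, O(~anonymize_statement → ~audit_inventory), we obtain O(~audit_inventory).
So O(~audit_inventory) holds, i.e. audit_inventory is forbidden. None of the other listed options is forbidden under the premises.

audit_inventory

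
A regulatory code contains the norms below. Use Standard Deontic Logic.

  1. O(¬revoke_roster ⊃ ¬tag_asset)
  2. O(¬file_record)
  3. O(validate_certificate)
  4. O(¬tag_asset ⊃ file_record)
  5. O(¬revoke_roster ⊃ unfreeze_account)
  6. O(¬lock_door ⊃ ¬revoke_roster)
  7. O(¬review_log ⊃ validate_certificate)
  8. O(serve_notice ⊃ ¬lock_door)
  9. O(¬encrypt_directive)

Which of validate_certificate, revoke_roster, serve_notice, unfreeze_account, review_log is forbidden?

From premise 2 we have O(¬file_record).
The contrapositive of premise 4 (O(¬tag_asset ⊃ file_record)) is O(¬file_record ⊃ tag_asset), and O(¬file_record) is already established, so O(tag_asset).
Premise 1 is O(¬revoke_roster ⊃ ¬tag_asset); contrapositively O(tag_asset ⊃ revoke_roster). Since O(tag_asset) holds, K gives O(revoke_roster).
Premise 6 is O(¬lock_door ⊃ ¬revoke_roster); contrapositively O(revoke_roster ⊃ lock_door). Since O(revoke_roster) holds, K gives O(lock_door).
Premise 8, O(serve_notice ⊃ ¬lock_door), contraposes to O(lock_door ⊃ ¬serve_notice); with O(lock_door) we get O(¬serve_notice).
So O(¬serve_notice) holds, i.e. serve_notice is forbidden. None of the other listed options is forbidden under the premises.

serve_notice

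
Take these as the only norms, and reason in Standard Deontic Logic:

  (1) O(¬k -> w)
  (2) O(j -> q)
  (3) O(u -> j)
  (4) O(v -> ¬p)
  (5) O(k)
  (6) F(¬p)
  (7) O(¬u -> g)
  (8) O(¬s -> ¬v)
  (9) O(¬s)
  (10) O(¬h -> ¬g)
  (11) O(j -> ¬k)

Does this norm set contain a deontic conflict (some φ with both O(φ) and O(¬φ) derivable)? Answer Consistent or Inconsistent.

Consistent

Premise 4 is O(v -> ¬p), but O(v) is not derivable from the premises, so it does not yield O(¬p).
So O(¬p) is not derivable, and the apparent clash with O(p) does not arise.
A world satisfying every obligation exists (e.g. g=true, h=true, j=false, k=true, p=true, q=false, s=false, u=false, v=false, w=false); no atom is both obligatory and forbidden, so the set is consistent.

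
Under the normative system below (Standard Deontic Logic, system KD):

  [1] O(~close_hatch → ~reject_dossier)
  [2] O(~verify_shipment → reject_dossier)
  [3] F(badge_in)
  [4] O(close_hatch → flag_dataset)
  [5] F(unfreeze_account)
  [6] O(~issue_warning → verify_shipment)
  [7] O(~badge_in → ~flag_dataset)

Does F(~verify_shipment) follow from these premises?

Yes

Premise 3, F(badge_in), is equivalent to O(~badge_in).
From O(~badge_in) and premise 7, O(~badge_in → ~flag_dataset), we obtain O(~flag_dataset).
Premise 4 is O(close_hatch → flag_dataset); contrapositively O(~flag_dataset → ~close_hatch). Since O(~flag_dataset) holds, K gives O(~close_hatch).
Applying K to premise 1 (O(~close_hatch → ~reject_dossier)) and O(~close_hatch) yields O(~reject_dossier).
Premise 2 is O(~verify_shipment → reject_dossier); contrapositively O(~reject_dossier → verify_shipment). Since O(~reject_dossier) holds, K gives O(verify_shipment).
Premises 5, 6 do not contribute to this derivation.
So O(verify_shipment) holds, i.e. F(~verify_shipment). The claim follows.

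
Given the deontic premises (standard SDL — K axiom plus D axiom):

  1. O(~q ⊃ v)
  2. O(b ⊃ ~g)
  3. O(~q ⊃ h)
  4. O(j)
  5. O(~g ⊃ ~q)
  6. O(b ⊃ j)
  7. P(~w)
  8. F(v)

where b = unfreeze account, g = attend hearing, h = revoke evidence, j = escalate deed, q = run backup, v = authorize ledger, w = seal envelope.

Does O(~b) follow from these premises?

Yes

F(v) at premise 8 means O(~v).
Premise 1, O(~q ⊃ v), contraposes to O(~v ⊃ q); with O(~v) we get O(q).
Premise 5, O(~g ⊃ ~q), contraposes to O(q ⊃ g); with O(q) we get O(g).
Premise 2, O(b ⊃ ~g), contraposes to O(g ⊃ ~b); with O(g) we get O(~b).
Premises 3, 4, 6, 7 do not contribute to this derivation.
So O(~b) follows.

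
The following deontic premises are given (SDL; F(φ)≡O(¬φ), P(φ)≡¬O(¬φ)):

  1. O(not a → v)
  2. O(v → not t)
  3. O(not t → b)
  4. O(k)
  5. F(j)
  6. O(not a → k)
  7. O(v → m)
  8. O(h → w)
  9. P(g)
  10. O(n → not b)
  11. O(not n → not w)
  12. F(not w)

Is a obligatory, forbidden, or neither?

Premise 12, F(not w), is equivalent to O(w).
Premise 11, O(not n → not w), contraposes to O(w → n); with O(w) we get O(n).
With premise 10, O(n → not b), the K-axiom yields O(not b).
Premise 3 is O(not t → b); contrapositively O(not b → t). Since O(not b) holds, K gives O(t).
Premise 2, O(v → not t), contraposes to O(t → not v); with O(t) we get O(not v).
Premise 1, O(not a → v), contraposes to O(not v → a); with O(not v) we get O(a).
Premises 4, 5, 6, 7, 8, 9 do not contribute to this derivation.
Hence a is obligatory.

Obligatory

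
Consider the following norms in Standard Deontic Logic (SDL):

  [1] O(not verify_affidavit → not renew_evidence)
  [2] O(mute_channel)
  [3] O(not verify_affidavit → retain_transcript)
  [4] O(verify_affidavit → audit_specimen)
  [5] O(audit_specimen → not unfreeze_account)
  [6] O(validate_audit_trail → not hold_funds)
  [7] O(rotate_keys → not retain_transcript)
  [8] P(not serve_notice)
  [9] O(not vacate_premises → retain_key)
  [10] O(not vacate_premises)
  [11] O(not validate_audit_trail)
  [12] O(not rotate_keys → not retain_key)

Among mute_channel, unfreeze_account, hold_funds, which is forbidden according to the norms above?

From premise 10 we have O(not vacate_premises).
Applying K to premise 9 (O(not vacate_premises → retain_key)) and O(not vacate_premises) yields O(retain_key).
The contrapositive of premise 12 (O(not rotate_keys → not retain_key)) is O(retain_key → rotate_keys), and O(retain_key) is already established, so O(rotate_keys).
From O(rotate_keys) and premise 7, O(rotate_keys → not retain_transcript), we obtain O(not retain_transcript).
The contrapositive of premise 3 (O(not verify_affidavit → retain_transcript)) is O(not retain_transcript → verify_affidavit), and O(not retain_transcript) is already established, so O(verify_affidavit).
Premise 4 is O(verify_affidavit → audit_specimen); since O(verify_affidavit), deontic closure gives O(audit_specimen).
Premise 5 is O(audit_specimen → not unfreeze_account); since O(audit_specimen), deontic closure gives O(not unfreeze_account).
So O(not unfreeze_account) holds, i.e. unfreeze_account is forbidden. None of the other listed options is forbidden under the premises.

unfreeze_account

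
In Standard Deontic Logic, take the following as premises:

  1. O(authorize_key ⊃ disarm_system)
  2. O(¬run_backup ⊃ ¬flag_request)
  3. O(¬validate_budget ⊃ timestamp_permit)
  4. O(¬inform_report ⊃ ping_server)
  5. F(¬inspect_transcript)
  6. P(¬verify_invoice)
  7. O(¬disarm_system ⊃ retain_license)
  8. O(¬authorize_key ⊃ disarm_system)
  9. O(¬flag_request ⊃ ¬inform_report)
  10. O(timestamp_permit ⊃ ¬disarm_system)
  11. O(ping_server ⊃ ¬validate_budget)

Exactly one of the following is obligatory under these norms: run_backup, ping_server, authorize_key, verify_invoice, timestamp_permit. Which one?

run_backup

By case analysis on authorize_key: premise 1 gives O(authorize_key ⊃ disarm_system) and premise 8 gives O(¬authorize_key ⊃ disarm_system), so O(disarm_system) either way.
Premise 10, O(timestamp_permit ⊃ ¬disarm_system), contraposes to O(disarm_system ⊃ ¬timestamp_permit); with O(disarm_system) we get O(¬timestamp_permit).
The contrapositive of premise 3 (O(¬validate_budget ⊃ timestamp_permit)) is O(¬timestamp_permit ⊃ validate_budget), and O(¬timestamp_permit) is already established, so O(validate_budget).
Premise 11, O(ping_server ⊃ ¬validate_budget), contraposes to O(validate_budget ⊃ ¬ping_server); with O(validate_budget) we get O(¬ping_server).
The contrapositive of premise 4 (O(¬inform_report ⊃ ping_server)) is O(¬ping_server ⊃ inform_report), and O(¬ping_server) is already established, so O(inform_report).
The contrapositive of premise 9 (O(¬flag_request ⊃ ¬inform_report)) is O(inform_report ⊃ flag_request), and O(inform_report) is already established, so O(flag_request).
The contrapositive of premise 2 (O(¬run_backup ⊃ ¬flag_request)) is O(flag_request ⊃ run_backup), and O(flag_request) is already established, so O(run_backup).
So O(run_backup) holds — run_backup is obligatory. None of the other listed options is made obligatory by any chain of premises.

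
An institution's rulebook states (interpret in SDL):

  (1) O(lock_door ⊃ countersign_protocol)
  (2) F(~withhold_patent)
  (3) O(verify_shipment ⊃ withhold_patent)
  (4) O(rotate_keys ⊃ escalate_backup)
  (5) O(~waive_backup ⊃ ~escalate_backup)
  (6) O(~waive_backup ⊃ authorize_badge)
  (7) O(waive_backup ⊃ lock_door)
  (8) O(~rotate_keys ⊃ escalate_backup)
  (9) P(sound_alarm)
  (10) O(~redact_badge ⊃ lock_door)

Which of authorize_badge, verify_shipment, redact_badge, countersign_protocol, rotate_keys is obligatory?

countersign_protocol

By case analysis on rotate_keys: premise 4 gives O(rotate_keys ⊃ escalate_backup) and premise 8 gives O(~rotate_keys ⊃ escalate_backup), so O(escalate_backup) either way.
The contrapositive of premise 5 (O(~waive_backup ⊃ ~escalate_backup)) is O(escalate_backup ⊃ waive_backup), and O(escalate_backup) is already established, so O(waive_backup).
With premise 7, O(waive_backup ⊃ lock_door), the K-axiom yields O(lock_door).
From O(lock_door) and premise 1, O(lock_door ⊃ countersign_protocol), we obtain O(countersign_protocol).
So O(countersign_protocol) holds — countersign_protocol is obligatory. None of the other listed options is made obligatory by any chain of premises.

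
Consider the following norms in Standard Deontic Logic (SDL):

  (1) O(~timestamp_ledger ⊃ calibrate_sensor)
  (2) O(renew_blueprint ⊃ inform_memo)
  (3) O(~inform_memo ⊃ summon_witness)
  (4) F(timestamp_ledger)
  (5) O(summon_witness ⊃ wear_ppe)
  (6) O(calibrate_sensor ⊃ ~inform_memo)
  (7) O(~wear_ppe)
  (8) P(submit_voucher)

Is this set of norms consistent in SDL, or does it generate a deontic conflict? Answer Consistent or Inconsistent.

Premise 7 states O(~wear_ppe) outright.
Premise 5, O(summon_witness ⊃ wear_ppe), contraposes to O(~wear_ppe ⊃ ~summon_witness); with O(~wear_ppe) we get O(~summon_witness).
Premise 3, O(~inform_memo ⊃ summon_witness), contraposes to O(~summon_witness ⊃ inform_memo); with O(~summon_witness) we get O(inform_memo).
The contrapositive of premise 6 (O(calibrate_sensor ⊃ ~inform_memo)) is O(inform_memo ⊃ ~calibrate_sensor), and O(inform_memo) is already established, so O(~calibrate_sensor).
Premise 1, O(~timestamp_ledger ⊃ calibrate_sensor), contraposes to O(~calibrate_sensor ⊃ timestamp_ledger); with O(~calibrate_sensor) we get O(timestamp_ledger).
However, F(timestamp_ledger) at premise 4 amounts to O(~timestamp_ledger).
We now have both O(timestamp_ledger) and O(~timestamp_ledger) — timestamp_ledger is simultaneously obligatory and forbidden, violating the D-axiom.

Inconsistent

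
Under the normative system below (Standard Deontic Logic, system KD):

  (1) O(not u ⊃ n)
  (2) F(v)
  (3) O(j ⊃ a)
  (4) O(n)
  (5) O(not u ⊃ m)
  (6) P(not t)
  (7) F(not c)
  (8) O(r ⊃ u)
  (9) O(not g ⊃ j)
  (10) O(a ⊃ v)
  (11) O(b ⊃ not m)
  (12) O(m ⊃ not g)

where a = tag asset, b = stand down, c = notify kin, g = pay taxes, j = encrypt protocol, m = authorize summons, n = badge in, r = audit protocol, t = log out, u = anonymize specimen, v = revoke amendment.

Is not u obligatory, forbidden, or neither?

Forbidden

F(v) at premise 2 means O(not v).
The contrapositive of premise 10 (O(a ⊃ v)) is O(not v ⊃ not a), and O(not v) is already established, so O(not a).
The contrapositive of premise 3 (O(j ⊃ a)) is O(not a ⊃ not j), and O(not a) is already established, so O(not j).
The contrapositive of premise 9 (O(not g ⊃ j)) is O(not j ⊃ g), and O(not j) is already established, so O(g).
The contrapositive of premise 12 (O(m ⊃ not g)) is O(g ⊃ not m), and O(g) is already established, so O(not m).
Premise 5 is O(not u ⊃ m); contrapositively O(not m ⊃ u). Since O(not m) holds, K gives O(u).
Premises 1, 4, 6, 7, 8, 11 do not contribute to this derivation.
Thus O(u), which is F(not u): not u is forbidden.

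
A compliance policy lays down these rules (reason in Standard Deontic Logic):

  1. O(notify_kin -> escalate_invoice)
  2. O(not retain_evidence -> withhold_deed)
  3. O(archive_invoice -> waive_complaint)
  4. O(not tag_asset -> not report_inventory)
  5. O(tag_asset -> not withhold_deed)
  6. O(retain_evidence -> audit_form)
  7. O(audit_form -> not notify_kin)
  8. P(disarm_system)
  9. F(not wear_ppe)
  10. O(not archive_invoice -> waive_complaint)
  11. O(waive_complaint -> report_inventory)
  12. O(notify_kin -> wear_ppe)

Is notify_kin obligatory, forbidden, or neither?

Forbidden

By case analysis on archive_invoice: premise 3 gives O(archive_invoice -> waive_complaint) and premise 10 gives O(not archive_invoice -> waive_complaint), so O(waive_complaint) either way.
Applying K to premise 11 (O(waive_complaint -> report_inventory)) and O(waive_complaint) yields O(report_inventory).
Premise 4 is O(not tag_asset -> not report_inventory); contrapositively O(report_inventory -> tag_asset). Since O(report_inventory) holds, K gives O(tag_asset).
From O(tag_asset) and premise 5, O(tag_asset -> not withhold_deed), we obtain O(not withhold_deed).
Premise 2 is O(not retain_evidence -> withhold_deed); contrapositively O(not withhold_deed -> retain_evidence). Since O(not withhold_deed) holds, K gives O(retain_evidence).
Applying K to premise 6 (O(retain_evidence -> audit_form)) and O(retain_evidence) yields O(audit_form).
From O(audit_form) and premise 7, O(audit_form -> not notify_kin), we obtain O(not notify_kin).
Premises 1, 8, 9, 12 do not contribute to this derivation.
Thus O(not notify_kin), which is F(notify_kin): notify_kin is forbidden.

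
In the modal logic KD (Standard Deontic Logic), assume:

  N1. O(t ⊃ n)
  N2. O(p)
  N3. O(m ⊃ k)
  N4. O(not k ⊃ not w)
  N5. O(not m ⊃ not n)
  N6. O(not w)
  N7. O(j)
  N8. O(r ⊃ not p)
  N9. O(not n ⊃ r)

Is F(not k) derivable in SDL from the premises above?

Yes

From premise 2 we have O(p).
The contrapositive of premise 8 (O(r ⊃ not p)) is O(p ⊃ not r), and O(p) is already established, so O(not r).
The contrapositive of premise 9 (O(not n ⊃ r)) is O(not r ⊃ n), and O(not r) is already established, so O(n).
The contrapositive of premise 5 (O(not m ⊃ not n)) is O(n ⊃ m), and O(n) is already established, so O(m).
Applying K to premise 3 (O(m ⊃ k)) and O(m) yields O(k).
Premises 1, 4, 6, 7 do not contribute to this derivation.
So O(k) holds, i.e. F(not k). The claim follows.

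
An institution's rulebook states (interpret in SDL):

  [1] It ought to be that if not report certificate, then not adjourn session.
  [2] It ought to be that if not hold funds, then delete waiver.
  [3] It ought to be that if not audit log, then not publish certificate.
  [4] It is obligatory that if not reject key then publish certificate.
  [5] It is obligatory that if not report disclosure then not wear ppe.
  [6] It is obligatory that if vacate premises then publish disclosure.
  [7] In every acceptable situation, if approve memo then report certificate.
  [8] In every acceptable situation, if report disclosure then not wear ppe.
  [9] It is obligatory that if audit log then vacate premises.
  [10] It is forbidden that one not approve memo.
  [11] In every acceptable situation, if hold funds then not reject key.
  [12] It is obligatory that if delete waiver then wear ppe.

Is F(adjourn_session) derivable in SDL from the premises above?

No

Premise 1 is O(¬report_certificate → ¬adjourn_session), but O(¬report_certificate) is not derivable from the premises, so it does not yield O(¬adjourn_session).
No other premise forces O(¬adjourn_session). An ideal world satisfying every premise can still have adjourn_session true, so F(adjourn_session) is not derivable.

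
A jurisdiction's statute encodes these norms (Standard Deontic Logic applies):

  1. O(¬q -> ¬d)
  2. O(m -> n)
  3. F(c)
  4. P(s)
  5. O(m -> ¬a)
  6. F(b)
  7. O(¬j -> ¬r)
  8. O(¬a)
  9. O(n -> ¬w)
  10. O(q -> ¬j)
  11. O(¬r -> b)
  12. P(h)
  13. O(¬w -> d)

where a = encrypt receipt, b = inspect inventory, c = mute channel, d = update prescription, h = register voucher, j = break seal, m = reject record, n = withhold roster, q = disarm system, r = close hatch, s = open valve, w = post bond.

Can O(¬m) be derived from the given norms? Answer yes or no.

Yes

F(b) at premise 6 means O(¬b).
Premise 11, O(¬r -> b), contraposes to O(¬b -> r); with O(¬b) we get O(r).
The contrapositive of premise 7 (O(¬j -> ¬r)) is O(r -> j), and O(r) is already established, so O(j).
Premise 10, O(q -> ¬j), contraposes to O(j -> ¬q); with O(j) we get O(¬q).
From O(¬q) and premise 1, O(¬q -> ¬d), we obtain O(¬d).
Premise 13 is O(¬w -> d); contrapositively O(¬d -> w). Since O(¬d) holds, K gives O(w).
Premise 9 is O(n -> ¬w); contrapositively O(w -> ¬n). Since O(w) holds, K gives O(¬n).
Premise 2, O(m -> n), contraposes to O(¬n -> ¬m); with O(¬n) we get O(¬m).
Premises 3, 4, 5, 8, 12 do not contribute to this derivation.
So O(¬m) follows.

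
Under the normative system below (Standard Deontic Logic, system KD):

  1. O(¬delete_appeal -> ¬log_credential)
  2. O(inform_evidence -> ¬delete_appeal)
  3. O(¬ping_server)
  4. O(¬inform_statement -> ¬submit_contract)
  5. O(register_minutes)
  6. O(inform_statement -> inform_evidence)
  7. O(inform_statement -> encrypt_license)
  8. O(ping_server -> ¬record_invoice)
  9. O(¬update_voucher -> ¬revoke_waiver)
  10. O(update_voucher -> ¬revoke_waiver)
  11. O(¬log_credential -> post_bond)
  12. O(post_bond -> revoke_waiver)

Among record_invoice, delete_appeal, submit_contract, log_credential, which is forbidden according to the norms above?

Premises 9 and 10 cover both cases: O(¬update_voucher -> ¬revoke_waiver) and O(update_voucher -> ¬revoke_waiver). Since ¬update_voucher ∨ update_voucher is a tautology, O(¬revoke_waiver) follows.
Premise 12 is O(post_bond -> revoke_waiver); contrapositively O(¬revoke_waiver -> ¬post_bond). Since O(¬revoke_waiver) holds, K gives O(¬post_bond).
The contrapositive of premise 11 (O(¬log_credential -> post_bond)) is O(¬post_bond -> log_credential), and O(¬post_bond) is already established, so O(log_credential).
The contrapositive of premise 1 (O(¬delete_appeal -> ¬log_credential)) is O(log_credential -> delete_appeal), and O(log_credential) is already established, so O(delete_appeal).
Premise 2, O(inform_evidence -> ¬delete_appeal), contraposes to O(delete_appeal -> ¬inform_evidence); with O(delete_appeal) we get O(¬inform_evidence).
The contrapositive of premise 6 (O(inform_statement -> inform_evidence)) is O(¬inform_evidence -> ¬inform_statement), and O(¬inform_evidence) is already established, so O(¬inform_statement).
Premise 4 is O(¬inform_statement -> ¬submit_contract); since O(¬inform_statement), deontic closure gives O(¬submit_contract).
So O(¬submit_contract) holds, i.e. submit_contract is forbidden. None of the other listed options is forbidden under the premises.

submit_contract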